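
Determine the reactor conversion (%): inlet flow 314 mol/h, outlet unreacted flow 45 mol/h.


X = (F_in - F_out) / F_in * 100
Moles reacted = 314 - 45 = 269
X = 269 / 314 * 100
= 0.8567 * 100
= 85.67 %

85.67 %


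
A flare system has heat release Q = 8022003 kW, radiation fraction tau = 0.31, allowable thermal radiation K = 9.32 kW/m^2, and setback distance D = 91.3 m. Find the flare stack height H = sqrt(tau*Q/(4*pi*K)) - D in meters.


tau*Q/(4*pi*K) = 0.31 * 8022003 / (4 * pi * 9.32) = 21233.4
sqrt(21233.4) = 145.717
H = 145.717 - 91.3 = 54.42

54.42 m


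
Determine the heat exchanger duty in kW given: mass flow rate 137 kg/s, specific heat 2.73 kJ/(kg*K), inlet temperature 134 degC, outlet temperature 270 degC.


Q = m_dot * cp * delta_T
delta_T = 270 - 134 = 136 K
Q = 137 * 2.73 * 136
= 374.01 * 136
= 50865.36 kW

50865.36 kW


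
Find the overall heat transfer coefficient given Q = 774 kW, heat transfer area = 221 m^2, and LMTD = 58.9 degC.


From Q = U*A*LMTD, U = Q / (A * LMTD)
U = 774 / (221 * 58.9) = 774 / 13016.9 = 0.05946

0.05946 kW/(m^2*K)


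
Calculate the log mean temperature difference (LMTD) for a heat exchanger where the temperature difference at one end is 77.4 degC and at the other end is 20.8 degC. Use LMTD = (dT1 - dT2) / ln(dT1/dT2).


LMTD = (dT1 - dT2) / ln(dT1/dT2)
= (77.4 - 20.8) / ln(77.4 / 20.8) = 56.6 / 1.31403 = 43.07

43.07 degC


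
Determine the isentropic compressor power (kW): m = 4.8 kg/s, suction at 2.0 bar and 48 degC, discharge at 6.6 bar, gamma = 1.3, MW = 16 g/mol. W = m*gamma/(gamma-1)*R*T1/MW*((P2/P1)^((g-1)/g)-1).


Isentropic work: W = m*(gamma/(gamma-1))*(R*T1/MW)*((P2/P1)^((gamma-1)/gamma) - 1)
T1 = 48 + 273.15 = 321.15 K
Pressure ratio = 6.6 / 2.0 = 3.3
Exponent = (1.3 - 1)/1.3 = 0.230769
(P2/P1)^exp - 1 = 3.3^0.230769 - 1 = 0.317216
W = 4.8 * 1.3 / 0.3 * 8.314 * 321.15 / 16 * 0.317216 = 1101

1101 kW


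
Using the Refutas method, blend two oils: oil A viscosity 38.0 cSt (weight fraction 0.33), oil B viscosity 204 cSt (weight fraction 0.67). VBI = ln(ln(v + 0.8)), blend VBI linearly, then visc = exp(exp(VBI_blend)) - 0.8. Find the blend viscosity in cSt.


Refutas method: VBN_i = 14.534*ln(ln(visc_i + 0.8)) + 10.975, blended linearly by mass fraction; since VBN is linear in VBI_i = ln(ln(visc_i + 0.8)) and the fractions sum to 1, blend VBI directly: visc = exp(exp(VBI_blend)) - 0.8
VBI_1 = ln(ln(38.0 + 0.8)) = 1.29703
VBI_2 = ln(ln(204 + 0.8)) = 1.67186
VBI_blend = 0.33 * 1.29703 + 0.67 * 1.67186 = 1.54817
visc_blend = exp(exp(1.54817)) - 0.8 = 109.5

109.5 cSt


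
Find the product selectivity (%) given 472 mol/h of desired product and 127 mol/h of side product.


Selectivity = desired / (desired + undesired) * 100
Total products = 472 + 127 = 599 mol/h
S = 472 / 599 * 100
= 0.7880 * 100
= 78.80 %

78.80 %


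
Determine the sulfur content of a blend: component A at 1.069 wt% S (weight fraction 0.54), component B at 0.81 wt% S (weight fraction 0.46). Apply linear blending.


Linear sulfur blending: S_blend = x1*S1 + x2*S2
Contribution 1: 0.54 * 1.069 = 0.57726 wt%
Contribution 2: 0.46 * 0.81 = 0.3726 wt%
S_blend = 0.57726 + 0.3726 = 0.94986

0.94986 wt%


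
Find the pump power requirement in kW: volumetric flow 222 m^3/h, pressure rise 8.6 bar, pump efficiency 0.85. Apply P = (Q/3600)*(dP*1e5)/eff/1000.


Q = 222 / 3600 = 0.0616667 m^3/s
P = 0.0616667 * (8.6 * 1e5) / 0.85 / 1000 = 62.39

62.39 kW


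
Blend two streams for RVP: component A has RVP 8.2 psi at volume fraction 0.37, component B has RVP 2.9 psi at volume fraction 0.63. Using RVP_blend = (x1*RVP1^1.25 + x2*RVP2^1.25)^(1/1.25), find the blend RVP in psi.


Chevron index: RVP_blend = (sum xi*RVPi^1.25)^(1/1.25)
RVP^1.25 terms: 0.37 * 8.2^1.25 + 0.63 * 2.9^1.25 = 7.51833
RVP_blend = 7.51833^(1/1.25) = 5.022

5.022 psi


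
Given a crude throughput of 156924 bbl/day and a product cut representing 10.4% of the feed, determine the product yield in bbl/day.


Crude throughput = 156924 bbl/day
Fraction yield = 10.4%
yield = throughput * fraction / 100
yield = 156924 * 10.4 / 100 = 16320.096

16320.096 bbl/day


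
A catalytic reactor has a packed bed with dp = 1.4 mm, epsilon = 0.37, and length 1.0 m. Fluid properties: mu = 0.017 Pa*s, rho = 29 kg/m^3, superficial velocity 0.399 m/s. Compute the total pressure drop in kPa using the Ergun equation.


dp = 1.4 mm = 0.0014 m
Viscous term = 150*0.017*0.399*(1-0.37)^2 / (0.0014^2*0.37^3) = 4067550
Inertial term = 1.75*29*0.399^2*(1-0.37) / (0.0014*0.37^3) = 71777.6
dP/L = 4067550 + 71777.6 = 4139330 Pa/m
dP = 4139330 * 1.0 / 1000 = 4139 kPa

4139 kPa


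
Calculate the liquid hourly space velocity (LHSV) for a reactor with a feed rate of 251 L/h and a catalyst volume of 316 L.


LHSV = volumetric feed rate / catalyst volume
= 251 L/h / 316 L
= 0.7943 h^-1

0.7943 h^-1


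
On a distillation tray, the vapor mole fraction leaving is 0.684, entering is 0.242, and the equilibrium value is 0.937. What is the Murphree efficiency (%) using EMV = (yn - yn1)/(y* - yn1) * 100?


Murphree vapor efficiency: EMV = (y_n - y_(n-1)) / (y*_n - y_(n-1)) * 100
EMV = (0.684 - 0.242) / (0.937 - 0.242) * 100 = 0.442 / 0.695 * 100 = 63.60

63.60 %


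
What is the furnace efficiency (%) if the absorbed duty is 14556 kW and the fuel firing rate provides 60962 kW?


Furnace efficiency = Q_absorbed / Q_fuel * 100
= 14556 / 60962 * 100 = 23.88

23.88 %


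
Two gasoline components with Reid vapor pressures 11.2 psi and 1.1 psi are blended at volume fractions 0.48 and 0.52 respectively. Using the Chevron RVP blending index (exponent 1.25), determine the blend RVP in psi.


Chevron index: RVP_blend = (sum xi*RVPi^1.25)^(1/1.25)
RVP^1.25 terms: 0.48 * 11.2^1.25 + 0.52 * 1.1^1.25 = 10.4206
RVP_blend = 10.4206^(1/1.25) = 6.521

6.521 psi


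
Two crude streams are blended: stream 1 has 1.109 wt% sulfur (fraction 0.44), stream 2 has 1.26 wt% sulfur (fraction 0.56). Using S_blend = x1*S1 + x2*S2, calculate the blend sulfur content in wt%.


Linear sulfur blending: S_blend = x1*S1 + x2*S2
Contribution 1: 0.44 * 1.109 = 0.48796 wt%
Contribution 2: 0.56 * 1.26 = 0.7056 wt%
S_blend = 0.48796 + 0.7056 = 1.19356

1.19356 wt%


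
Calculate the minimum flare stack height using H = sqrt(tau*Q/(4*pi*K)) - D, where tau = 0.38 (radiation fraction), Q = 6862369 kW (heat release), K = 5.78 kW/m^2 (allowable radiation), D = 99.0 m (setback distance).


tau*Q/(4*pi*K) = 0.38 * 6862369 / (4 * pi * 5.78) = 35902.1
sqrt(35902.1) = 189.478
H = 189.478 - 99.0 = 90.48

90.48 m


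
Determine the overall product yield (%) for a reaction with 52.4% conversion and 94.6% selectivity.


Overall yield = conversion (%) * selectivity (%) / 100
Conversion = 52.4%, Selectivity = 94.6%
Y = 52.4 * 94.6 / 100
= 49.5704 %

49.5704 %


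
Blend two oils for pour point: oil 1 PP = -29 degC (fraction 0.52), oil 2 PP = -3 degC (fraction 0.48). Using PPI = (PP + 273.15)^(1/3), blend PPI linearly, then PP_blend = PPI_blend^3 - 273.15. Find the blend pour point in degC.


PPI_1 = (-29 + 273.15)^(1/3) = 6.25008
PPI_2 = (-3 + 273.15)^(1/3) = 6.464501
PPI_blend = 0.52 * 6.25008 + 0.48 * 6.464501 = 6.353002
PP_blend = 6.353002^3 - 273.15 = 256.4112 - 273.15 = -16.74

-16.74 degC


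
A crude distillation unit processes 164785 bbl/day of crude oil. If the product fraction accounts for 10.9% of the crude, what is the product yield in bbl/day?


Crude throughput = 164785 bbl/day
Fraction yield = 10.9%
yield = throughput * fraction / 100
yield = 164785 * 10.9 / 100 = 17961.565

17961.565 bbl/day


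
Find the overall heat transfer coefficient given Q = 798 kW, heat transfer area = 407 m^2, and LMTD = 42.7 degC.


From Q = U*A*LMTD, U = Q / (A * LMTD)
U = 798 / (407 * 42.7) = 798 / 17378.9 = 0.04592

0.04592 kW/(m^2*K)


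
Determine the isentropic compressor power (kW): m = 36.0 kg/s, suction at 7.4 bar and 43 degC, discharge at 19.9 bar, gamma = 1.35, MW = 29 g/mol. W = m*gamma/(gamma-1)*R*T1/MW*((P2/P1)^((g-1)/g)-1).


Isentropic work: W = m*(gamma/(gamma-1))*(R*T1/MW)*((P2/P1)^((gamma-1)/gamma) - 1)
T1 = 43 + 273.15 = 316.15 K
Pressure ratio = 19.9 / 7.4 = 2.68919
Exponent = (1.35 - 1)/1.35 = 0.259259
(P2/P1)^exp - 1 = 2.68919^0.259259 - 1 = 0.292359
W = 36.0 * 1.35 / 0.35 * 8.314 * 316.15 / 29 * 0.292359 = 3680

3680 kW


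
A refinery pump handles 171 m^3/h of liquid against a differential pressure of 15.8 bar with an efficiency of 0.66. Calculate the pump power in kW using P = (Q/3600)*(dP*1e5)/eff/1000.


Q = 171 / 3600 = 0.0475 m^3/s
P = 0.0475 * (15.8 * 1e5) / 0.66 / 1000 = 113.7

113.7 kW


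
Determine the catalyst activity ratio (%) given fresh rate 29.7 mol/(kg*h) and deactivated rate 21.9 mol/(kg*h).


Activity (%) = (rate_used / rate_fresh) * 100
rate_used = 21.9, rate_fresh = 29.7
= (21.9 / 29.7) * 100
= 0.7374 * 100 = 73.74

73.74 %


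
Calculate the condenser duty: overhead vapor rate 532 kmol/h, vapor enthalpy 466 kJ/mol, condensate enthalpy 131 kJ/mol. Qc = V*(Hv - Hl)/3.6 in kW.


Qc = 532 * (466 - 131) / 3.6 = 532 * 335 / 3.6 = 49510

49510 kW


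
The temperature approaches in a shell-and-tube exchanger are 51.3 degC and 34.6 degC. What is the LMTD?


LMTD = (dT1 - dT2) / ln(dT1/dT2)
= (51.3 - 34.6) / ln(51.3 / 34.6) = 16.7 / 0.393837 = 42.40

42.40 degC


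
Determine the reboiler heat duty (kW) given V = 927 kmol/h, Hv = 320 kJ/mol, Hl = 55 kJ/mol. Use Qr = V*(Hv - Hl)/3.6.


Qr = 927 * (320 - 55) / 3.6 = 927 * 265 / 3.6 = 68240

68240 kW


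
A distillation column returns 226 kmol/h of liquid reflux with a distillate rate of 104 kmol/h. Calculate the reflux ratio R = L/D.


Reflux ratio definition: R = L / D (liquid returned / distillate withdrawn)
L = 226 kmol/h, D = 104 kmol/h
R = 226 / 104 = 2.173

2.173


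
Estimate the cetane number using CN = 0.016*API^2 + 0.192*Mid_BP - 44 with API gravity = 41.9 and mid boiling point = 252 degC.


CN = 0.016 * 41.9^2 + 0.192 * 252 - 44
CN = 28.08976 + 48.384 - 44 = 32.47376

32.47376


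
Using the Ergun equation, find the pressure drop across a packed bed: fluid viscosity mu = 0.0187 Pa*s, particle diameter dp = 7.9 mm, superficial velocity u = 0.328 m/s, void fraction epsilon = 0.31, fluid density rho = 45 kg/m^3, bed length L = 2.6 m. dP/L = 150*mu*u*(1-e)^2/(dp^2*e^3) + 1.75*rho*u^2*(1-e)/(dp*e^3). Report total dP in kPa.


dp = 7.9 mm = 0.0079 m
Viscous term = 150*0.0187*0.328*(1-0.31)^2 / (0.0079^2*0.31^3) = 235595
Inertial term = 1.75*45*0.328^2*(1-0.31) / (0.0079*0.31^3) = 24839.1
dP/L = 235595 + 24839.1 = 260434 Pa/m
dP = 260434 * 2.6 / 1000 = 677.1 kPa

677.1 kPa


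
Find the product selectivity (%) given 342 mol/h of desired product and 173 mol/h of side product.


Selectivity = desired / (desired + undesired) * 100
Total products = 342 + 173 = 515 mol/h
S = 342 / 515 * 100
= 0.6641 * 100
= 66.41 %

66.41 %


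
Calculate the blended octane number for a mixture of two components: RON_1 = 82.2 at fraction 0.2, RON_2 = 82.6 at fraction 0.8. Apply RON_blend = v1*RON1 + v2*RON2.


Linear blending: RON_blend = sum(vi * RONi)
Contribution 1: 0.2 * 82.2 = 16.44
Contribution 2: 0.8 * 82.6 = 66.08
RON_blend = 16.44 + 66.08 = 82.52

82.52


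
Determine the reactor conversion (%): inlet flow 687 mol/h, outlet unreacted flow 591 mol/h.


X = (F_in - F_out) / F_in * 100
Moles reacted = 687 - 591 = 96
X = 96 / 687 * 100
= 0.1397 * 100
= 13.97 %

13.97 %


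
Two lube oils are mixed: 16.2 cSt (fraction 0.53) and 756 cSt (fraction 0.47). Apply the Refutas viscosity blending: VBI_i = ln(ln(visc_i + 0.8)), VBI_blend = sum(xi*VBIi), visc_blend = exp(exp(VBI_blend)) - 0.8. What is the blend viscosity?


Refutas method: VBN_i = 14.534*ln(ln(visc_i + 0.8)) + 10.975, blended linearly by mass fraction; since VBN is linear in VBI_i = ln(ln(visc_i + 0.8)) and the fractions sum to 1, blend VBI directly: visc = exp(exp(VBI_blend)) - 0.8
VBI_1 = ln(ln(16.2 + 0.8)) = 1.04141
VBI_2 = ln(ln(756 + 0.8)) = 1.89147
VBI_blend = 0.53 * 1.04141 + 0.47 * 1.89147 = 1.44094
visc_blend = exp(exp(1.44094)) - 0.8 = 67.55

67.55 cSt


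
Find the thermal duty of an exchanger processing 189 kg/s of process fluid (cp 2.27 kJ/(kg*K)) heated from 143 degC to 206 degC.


Q = m_dot * cp * delta_T
delta_T = 206 - 143 = 63 K
Q = 189 * 2.27 * 63
= 429.03 * 63
= 27028.89 kW

27028.89 kW


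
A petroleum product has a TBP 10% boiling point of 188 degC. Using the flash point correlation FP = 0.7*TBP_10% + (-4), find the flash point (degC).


FP = 0.7 * 188 + (-4) = 127.6

127.6 degC


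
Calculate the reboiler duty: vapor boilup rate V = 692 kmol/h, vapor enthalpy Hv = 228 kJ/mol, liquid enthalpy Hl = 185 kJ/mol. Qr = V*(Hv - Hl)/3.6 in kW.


Qr = 692 * (228 - 185) / 3.6 = 692 * 43 / 3.6 = 8266

8266 kW


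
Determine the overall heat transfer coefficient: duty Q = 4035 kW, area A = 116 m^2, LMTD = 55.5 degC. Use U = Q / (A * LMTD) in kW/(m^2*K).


From Q = U*A*LMTD, U = Q / (A * LMTD)
U = 4035 / (116 * 55.5) = 4035 / 6438 = 0.6267

0.6267 kW/(m^2*K)


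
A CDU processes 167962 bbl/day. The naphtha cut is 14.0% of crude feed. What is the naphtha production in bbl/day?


Crude throughput = 167962 bbl/day
Fraction yield = 14.0%
yield = throughput * fraction / 100
yield = 167962 * 14.0 / 100 = 23514.68

23514.68 bbl/day


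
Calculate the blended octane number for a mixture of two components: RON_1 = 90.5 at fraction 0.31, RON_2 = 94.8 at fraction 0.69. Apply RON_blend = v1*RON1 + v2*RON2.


Linear blending: RON_blend = sum(vi * RONi)
Contribution 1: 0.31 * 90.5 = 28.055
Contribution 2: 0.69 * 94.8 = 65.412
RON_blend = 28.055 + 65.412 = 93.467

93.467


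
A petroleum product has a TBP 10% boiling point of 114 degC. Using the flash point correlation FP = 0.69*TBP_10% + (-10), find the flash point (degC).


FP = 0.69 * 114 + (-10) = 68.66

68.66 degC


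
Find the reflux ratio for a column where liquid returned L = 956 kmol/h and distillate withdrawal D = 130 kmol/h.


Reflux ratio definition: R = L / D (liquid returned / distillate withdrawn)
L = 956 kmol/h, D = 130 kmol/h
R = 956 / 130 = 7.354

7.354


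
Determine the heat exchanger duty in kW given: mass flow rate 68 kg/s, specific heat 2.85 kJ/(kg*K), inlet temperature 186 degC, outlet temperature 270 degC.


Q = m_dot * cp * delta_T
delta_T = 270 - 186 = 84 K
Q = 68 * 2.85 * 84
= 193.8 * 84
= 16279.2 kW

16279.2 kW


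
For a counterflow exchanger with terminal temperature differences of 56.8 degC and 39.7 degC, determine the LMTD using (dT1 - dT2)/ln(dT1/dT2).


LMTD = (dT1 - dT2) / ln(dT1/dT2)
= (56.8 - 39.7) / ln(56.8 / 39.7) = 17.1 / 0.358185 = 47.74

47.74 degC


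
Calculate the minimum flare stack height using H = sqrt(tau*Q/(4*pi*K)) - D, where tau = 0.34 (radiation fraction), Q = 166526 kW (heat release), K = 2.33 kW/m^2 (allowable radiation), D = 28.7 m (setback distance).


tau*Q/(4*pi*K) = 0.34 * 166526 / (4 * pi * 2.33) = 1933.73
sqrt(1933.73) = 43.9742
H = 43.9742 - 28.7 = 15.27

15.27 m


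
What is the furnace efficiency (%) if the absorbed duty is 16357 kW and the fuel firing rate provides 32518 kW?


Furnace efficiency = Q_absorbed / Q_fuel * 100
= 16357 / 32518 * 100 = 50.30

50.30 %


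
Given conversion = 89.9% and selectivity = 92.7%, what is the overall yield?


Overall yield = conversion (%) * selectivity (%) / 100
Conversion = 89.9%, Selectivity = 92.7%
Y = 89.9 * 92.7 / 100
= 83.3373 %

83.3373 %


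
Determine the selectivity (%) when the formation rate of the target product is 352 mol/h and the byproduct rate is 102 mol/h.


Selectivity = desired / (desired + undesired) * 100
Total products = 352 + 102 = 454 mol/h
S = 352 / 454 * 100
= 0.7753 * 100
= 77.53 %

77.53 %


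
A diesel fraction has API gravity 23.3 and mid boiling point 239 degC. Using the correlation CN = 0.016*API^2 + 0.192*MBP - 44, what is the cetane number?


CN = 0.016 * 23.3^2 + 0.192 * 239 - 44
CN = 8.68624 + 45.888 - 44 = 10.57424

10.57424


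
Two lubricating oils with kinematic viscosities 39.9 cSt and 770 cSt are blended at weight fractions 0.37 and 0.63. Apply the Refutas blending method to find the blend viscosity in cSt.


Refutas method: VBN_i = 14.534*ln(ln(visc_i + 0.8)) + 10.975, blended linearly by mass fraction; since VBN is linear in VBI_i = ln(ln(visc_i + 0.8)) and the fractions sum to 1, blend VBI directly: visc = exp(exp(VBI_blend)) - 0.8
VBI_1 = ln(ln(39.9 + 0.8)) = 1.31001
VBI_2 = ln(ln(770 + 0.8)) = 1.89423
VBI_blend = 0.37 * 1.31001 + 0.63 * 1.89423 = 1.67807
visc_blend = exp(exp(1.67807)) - 0.8 = 210.9

210.9 cSt


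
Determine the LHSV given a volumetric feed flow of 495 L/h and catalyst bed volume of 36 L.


LHSV = volumetric feed rate / catalyst volume
= 495 L/h / 36 L
= 13.75 h^-1

13.75 h^-1


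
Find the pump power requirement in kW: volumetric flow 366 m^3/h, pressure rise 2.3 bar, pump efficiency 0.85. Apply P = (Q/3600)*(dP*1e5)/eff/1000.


Q = 366 / 3600 = 0.101667 m^3/s
P = 0.101667 * (2.3 * 1e5) / 0.85 / 1000 = 27.51

27.51 kW


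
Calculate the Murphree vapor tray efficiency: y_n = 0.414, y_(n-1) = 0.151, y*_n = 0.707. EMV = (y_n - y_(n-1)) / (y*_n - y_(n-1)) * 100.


Murphree vapor efficiency: EMV = (y_n - y_(n-1)) / (y*_n - y_(n-1)) * 100
EMV = (0.414 - 0.151) / (0.707 - 0.151) * 100 = 0.263 / 0.556 * 100 = 47.30

47.30 %


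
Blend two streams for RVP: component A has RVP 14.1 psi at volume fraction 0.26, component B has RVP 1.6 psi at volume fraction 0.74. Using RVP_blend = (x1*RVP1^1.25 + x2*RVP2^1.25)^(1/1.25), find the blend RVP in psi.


Chevron index: RVP_blend = (sum xi*RVPi^1.25)^(1/1.25)
RVP^1.25 terms: 0.26 * 14.1^1.25 + 0.74 * 1.6^1.25 = 8.43553
RVP_blend = 8.43553^(1/1.25) = 5.507

5.507 psi


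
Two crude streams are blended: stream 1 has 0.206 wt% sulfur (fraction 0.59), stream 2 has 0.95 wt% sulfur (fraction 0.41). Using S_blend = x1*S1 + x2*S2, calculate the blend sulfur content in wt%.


Linear sulfur blending: S_blend = x1*S1 + x2*S2
Contribution 1: 0.59 * 0.206 = 0.12154 wt%
Contribution 2: 0.41 * 0.95 = 0.3895 wt%
S_blend = 0.12154 + 0.3895 = 0.51104

0.51104 wt%


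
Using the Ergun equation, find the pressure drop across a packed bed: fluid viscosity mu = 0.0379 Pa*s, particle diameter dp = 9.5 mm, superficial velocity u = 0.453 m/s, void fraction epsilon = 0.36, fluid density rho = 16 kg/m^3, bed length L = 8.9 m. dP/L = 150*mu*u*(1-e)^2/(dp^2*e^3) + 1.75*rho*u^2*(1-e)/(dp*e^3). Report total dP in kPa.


dp = 9.5 mm = 0.0095 m
Viscous term = 150*0.0379*0.453*(1-0.36)^2 / (0.0095^2*0.36^3) = 250515
Inertial term = 1.75*16*0.453^2*(1-0.36) / (0.0095*0.36^3) = 8296.66
dP/L = 250515 + 8296.66 = 258812 Pa/m
dP = 258812 * 8.9 / 1000 = 2303 kPa

2303 kPa


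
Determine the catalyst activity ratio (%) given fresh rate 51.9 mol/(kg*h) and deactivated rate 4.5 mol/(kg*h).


Activity (%) = (rate_used / rate_fresh) * 100
rate_used = 4.5, rate_fresh = 51.9
= (4.5 / 51.9) * 100
= 0.08671 * 100 = 8.671

8.671 %


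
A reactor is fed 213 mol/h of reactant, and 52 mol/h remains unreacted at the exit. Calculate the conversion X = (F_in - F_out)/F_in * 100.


X = (F_in - F_out) / F_in * 100
Moles reacted = 213 - 52 = 161
X = 161 / 213 * 100
= 0.7559 * 100
= 75.59 %

75.59 %


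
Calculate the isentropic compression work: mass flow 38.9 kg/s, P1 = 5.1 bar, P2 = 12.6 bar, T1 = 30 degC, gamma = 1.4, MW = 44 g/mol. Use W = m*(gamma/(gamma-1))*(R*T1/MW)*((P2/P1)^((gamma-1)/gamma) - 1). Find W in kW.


Isentropic work: W = m*(gamma/(gamma-1))*(R*T1/MW)*((P2/P1)^((gamma-1)/gamma) - 1)
T1 = 30 + 273.15 = 303.15 K
Pressure ratio = 12.6 / 5.1 = 2.47059
Exponent = (1.4 - 1)/1.4 = 0.285714
(P2/P1)^exp - 1 = 2.47059^0.285714 - 1 = 0.294877
W = 38.9 * 1.4 / 0.4 * 8.314 * 303.15 / 44 * 0.294877 = 2300

2300 kW


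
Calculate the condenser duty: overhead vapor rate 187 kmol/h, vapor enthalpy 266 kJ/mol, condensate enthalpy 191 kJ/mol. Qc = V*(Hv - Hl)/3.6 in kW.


Qc = 187 * (266 - 191) / 3.6 = 187 * 75 / 3.6 = 3896

3896 kW


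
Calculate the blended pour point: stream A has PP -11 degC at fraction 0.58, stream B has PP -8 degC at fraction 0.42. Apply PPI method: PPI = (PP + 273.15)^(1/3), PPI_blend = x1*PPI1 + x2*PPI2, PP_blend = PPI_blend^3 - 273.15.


PPI_1 = (-11 + 273.15)^(1/3) = 6.400049
PPI_2 = (-8 + 273.15)^(1/3) = 6.42437
PPI_blend = 0.58 * 6.400049 + 0.42 * 6.42437 = 6.410264
PP_blend = 6.410264^3 - 273.15 = 263.4073 - 273.15 = -9.74

-9.74 degC


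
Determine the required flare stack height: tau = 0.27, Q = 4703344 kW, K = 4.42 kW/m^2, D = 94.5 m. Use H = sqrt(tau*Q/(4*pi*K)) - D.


tau*Q/(4*pi*K) = 0.27 * 4703344 / (4 * pi * 4.42) = 22863.3
sqrt(22863.3) = 151.206
H = 151.206 - 94.5 = 56.71

56.71 m


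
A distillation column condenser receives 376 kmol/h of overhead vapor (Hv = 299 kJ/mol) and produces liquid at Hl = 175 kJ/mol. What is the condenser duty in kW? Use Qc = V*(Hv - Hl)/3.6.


Qc = 376 * (299 - 175) / 3.6 = 376 * 124 / 3.6 = 12950

12950 kW


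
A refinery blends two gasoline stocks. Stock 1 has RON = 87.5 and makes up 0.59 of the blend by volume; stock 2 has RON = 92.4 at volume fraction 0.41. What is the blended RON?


Linear blending: RON_blend = sum(vi * RONi)
Contribution 1: 0.59 * 87.5 = 51.625
Contribution 2: 0.41 * 92.4 = 37.884
RON_blend = 51.625 + 37.884 = 89.509

89.509


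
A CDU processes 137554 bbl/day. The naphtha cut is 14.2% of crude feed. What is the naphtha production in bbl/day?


Crude throughput = 137554 bbl/day
Fraction yield = 14.2%
yield = throughput * fraction / 100
yield = 137554 * 14.2 / 100 = 19532.668

19532.668 bbl/day


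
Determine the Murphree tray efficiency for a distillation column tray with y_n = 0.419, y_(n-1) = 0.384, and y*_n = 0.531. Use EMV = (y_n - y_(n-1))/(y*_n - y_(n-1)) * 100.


Murphree vapor efficiency: EMV = (y_n - y_(n-1)) / (y*_n - y_(n-1)) * 100
EMV = (0.419 - 0.384) / (0.531 - 0.384) * 100 = 0.035 / 0.147 * 100 = 23.81

23.81 %


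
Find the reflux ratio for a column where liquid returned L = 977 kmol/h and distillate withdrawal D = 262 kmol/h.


Reflux ratio definition: R = L / D (liquid returned / distillate withdrawn)
L = 977 kmol/h, D = 262 kmol/h
R = 977 / 262 = 3.729

3.729


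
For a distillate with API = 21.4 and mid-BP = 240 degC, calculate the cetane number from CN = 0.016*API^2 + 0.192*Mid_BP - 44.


CN = 0.016 * 21.4^2 + 0.192 * 240 - 44
CN = 7.32736 + 46.08 - 44 = 9.40736

9.40736


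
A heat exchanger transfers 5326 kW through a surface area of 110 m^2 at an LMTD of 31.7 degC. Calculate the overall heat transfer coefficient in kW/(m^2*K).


From Q = U*A*LMTD, U = Q / (A * LMTD)
U = 5326 / (110 * 31.7) = 5326 / 3487 = 1.527

1.527 kW/(m^2*K)


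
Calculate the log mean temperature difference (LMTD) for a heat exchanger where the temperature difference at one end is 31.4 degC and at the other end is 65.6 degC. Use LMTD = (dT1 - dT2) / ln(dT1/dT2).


LMTD = (dT1 - dT2) / ln(dT1/dT2)
= (31.4 - 65.6) / ln(31.4 / 65.6) = -34.2 / -0.736768 = 46.42

46.42 degC


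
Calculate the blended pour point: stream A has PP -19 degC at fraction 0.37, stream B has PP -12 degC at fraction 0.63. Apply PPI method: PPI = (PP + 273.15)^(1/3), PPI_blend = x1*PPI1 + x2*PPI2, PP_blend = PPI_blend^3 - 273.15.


PPI_1 = (-19 + 273.15)^(1/3) = 6.334272
PPI_2 = (-12 + 273.15)^(1/3) = 6.391901
PPI_blend = 0.37 * 6.334272 + 0.63 * 6.391901 = 6.370578
PP_blend = 6.370578^3 - 273.15 = 258.5452 - 273.15 = -14.6

-14.6 degC


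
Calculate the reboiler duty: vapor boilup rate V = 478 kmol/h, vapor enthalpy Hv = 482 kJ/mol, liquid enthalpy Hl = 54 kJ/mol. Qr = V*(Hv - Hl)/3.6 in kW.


Qr = 478 * (482 - 54) / 3.6 = 478 * 428 / 3.6 = 56830

56830 kW


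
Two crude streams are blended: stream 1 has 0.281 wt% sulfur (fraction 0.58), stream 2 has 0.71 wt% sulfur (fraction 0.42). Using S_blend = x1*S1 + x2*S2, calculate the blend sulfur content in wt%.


Linear sulfur blending: S_blend = x1*S1 + x2*S2
Contribution 1: 0.58 * 0.281 = 0.16298 wt%
Contribution 2: 0.42 * 0.71 = 0.2982 wt%
S_blend = 0.16298 + 0.2982 = 0.46118

0.46118 wt%


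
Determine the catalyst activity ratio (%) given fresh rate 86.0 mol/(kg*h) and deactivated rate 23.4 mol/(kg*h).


Activity (%) = (rate_used / rate_fresh) * 100
rate_used = 23.4, rate_fresh = 86.0
= (23.4 / 86.0) * 100
= 0.2721 * 100 = 27.21

27.21 %


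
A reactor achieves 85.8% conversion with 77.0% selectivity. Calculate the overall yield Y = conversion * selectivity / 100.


Overall yield = conversion (%) * selectivity (%) / 100
Conversion = 85.8%, Selectivity = 77.0%
Y = 85.8 * 77.0 / 100
= 66.066 %

66.066 %


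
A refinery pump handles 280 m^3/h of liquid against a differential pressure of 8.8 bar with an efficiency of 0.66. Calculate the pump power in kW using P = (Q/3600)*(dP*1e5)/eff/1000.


Q = 280 / 3600 = 0.0777778 m^3/s
P = 0.0777778 * (8.8 * 1e5) / 0.66 / 1000 = 103.7

103.7 kW


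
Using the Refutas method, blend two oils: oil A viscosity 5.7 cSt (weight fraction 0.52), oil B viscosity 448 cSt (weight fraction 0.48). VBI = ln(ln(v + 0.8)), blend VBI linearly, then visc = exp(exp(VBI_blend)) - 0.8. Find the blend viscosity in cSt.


Refutas method: VBN_i = 14.534*ln(ln(visc_i + 0.8)) + 10.975, blended linearly by mass fraction; since VBN is linear in VBI_i = ln(ln(visc_i + 0.8)) and the fractions sum to 1, blend VBI directly: visc = exp(exp(VBI_blend)) - 0.8
VBI_1 = ln(ln(5.7 + 0.8)) = 0.626902
VBI_2 = ln(ln(448 + 0.8)) = 1.80937
VBI_blend = 0.52 * 0.626902 + 0.48 * 1.80937 = 1.19449
visc_blend = exp(exp(1.19449)) - 0.8 = 26.36

26.36 cSt


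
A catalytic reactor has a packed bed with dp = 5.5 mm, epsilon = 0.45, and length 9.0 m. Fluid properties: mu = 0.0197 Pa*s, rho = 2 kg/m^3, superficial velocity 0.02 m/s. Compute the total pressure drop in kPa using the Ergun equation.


dp = 5.5 mm = 0.0055 m
Viscous term = 150*0.0197*0.02*(1-0.45)^2 / (0.0055^2*0.45^3) = 6485.6
Inertial term = 1.75*2*0.02^2*(1-0.45) / (0.0055*0.45^3) = 1.53635
dP/L = 6485.6 + 1.53635 = 6487.14 Pa/m
dP = 6487.14 * 9.0 / 1000 = 58.38 kPa

58.38 kPa


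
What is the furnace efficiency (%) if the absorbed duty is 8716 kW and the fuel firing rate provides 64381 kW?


Furnace efficiency = Q_absorbed / Q_fuel * 100
= 8716 / 64381 * 100 = 13.54

13.54 %


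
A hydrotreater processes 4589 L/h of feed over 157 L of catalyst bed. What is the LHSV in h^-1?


LHSV = volumetric feed rate / catalyst volume
= 4589 L/h / 157 L
= 29.23 h^-1

29.23 h^-1


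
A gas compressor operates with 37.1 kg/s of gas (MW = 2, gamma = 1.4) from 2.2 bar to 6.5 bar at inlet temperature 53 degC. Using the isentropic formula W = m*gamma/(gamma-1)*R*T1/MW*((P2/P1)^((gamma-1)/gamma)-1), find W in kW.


Isentropic work: W = m*(gamma/(gamma-1))*(R*T1/MW)*((P2/P1)^((gamma-1)/gamma) - 1)
T1 = 53 + 273.15 = 326.15 K
Pressure ratio = 6.5 / 2.2 = 2.95455
Exponent = (1.4 - 1)/1.4 = 0.285714
(P2/P1)^exp - 1 = 2.95455^0.285714 - 1 = 0.362781
W = 37.1 * 1.4 / 0.4 * 8.314 * 326.15 / 2 * 0.362781 = 63870

63870 kW


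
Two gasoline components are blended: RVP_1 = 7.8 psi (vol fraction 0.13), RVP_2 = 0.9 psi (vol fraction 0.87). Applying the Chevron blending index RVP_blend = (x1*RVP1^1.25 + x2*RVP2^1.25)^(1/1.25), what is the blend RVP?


Chevron index: RVP_blend = (sum xi*RVPi^1.25)^(1/1.25)
RVP^1.25 terms: 0.13 * 7.8^1.25 + 0.87 * 0.9^1.25 = 2.45722
RVP_blend = 2.45722^(1/1.25) = 2.053

2.053 psi


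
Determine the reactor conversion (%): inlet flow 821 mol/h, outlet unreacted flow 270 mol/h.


X = (F_in - F_out) / F_in * 100
Moles reacted = 821 - 270 = 551
X = 551 / 821 * 100
= 0.6711 * 100
= 67.11 %

67.11 %


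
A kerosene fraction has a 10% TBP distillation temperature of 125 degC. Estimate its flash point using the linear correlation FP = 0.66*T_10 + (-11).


FP = 0.66 * 125 + (-11) = 71.5

71.5 degC


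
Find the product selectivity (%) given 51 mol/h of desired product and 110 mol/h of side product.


Selectivity = desired / (desired + undesired) * 100
Total products = 51 + 110 = 161 mol/h
S = 51 / 161 * 100
= 0.3168 * 100
= 31.68 %

31.68 %


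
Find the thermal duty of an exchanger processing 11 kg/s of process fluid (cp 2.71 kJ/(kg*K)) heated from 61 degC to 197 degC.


Q = m_dot * cp * delta_T
delta_T = 197 - 61 = 136 K
Q = 11 * 2.71 * 136
= 29.81 * 136
= 4054.16 kW

4054.16 kW


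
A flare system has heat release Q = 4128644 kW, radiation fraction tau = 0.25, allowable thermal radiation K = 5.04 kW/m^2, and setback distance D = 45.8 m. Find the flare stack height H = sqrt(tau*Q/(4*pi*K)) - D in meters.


tau*Q/(4*pi*K) = 0.25 * 4128644 / (4 * pi * 5.04) = 16297
sqrt(16297) = 127.66
H = 127.66 - 45.8 = 81.86

81.86 m


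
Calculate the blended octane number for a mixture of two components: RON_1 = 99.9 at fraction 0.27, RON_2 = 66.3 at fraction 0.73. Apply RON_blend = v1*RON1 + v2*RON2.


Linear blending: RON_blend = sum(vi * RONi)
Contribution 1: 0.27 * 99.9 = 26.973
Contribution 2: 0.73 * 66.3 = 48.399
RON_blend = 26.973 + 48.399 = 75.372

75.372


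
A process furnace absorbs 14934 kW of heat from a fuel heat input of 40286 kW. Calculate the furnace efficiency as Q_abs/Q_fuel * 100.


Furnace efficiency = Q_absorbed / Q_fuel * 100
= 14934 / 40286 * 100 = 37.07

37.07 %


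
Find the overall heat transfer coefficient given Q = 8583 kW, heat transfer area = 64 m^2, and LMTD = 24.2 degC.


From Q = U*A*LMTD, U = Q / (A * LMTD)
U = 8583 / (64 * 24.2) = 8583 / 1548.8 = 5.542

5.542 kW/(m^2*K)


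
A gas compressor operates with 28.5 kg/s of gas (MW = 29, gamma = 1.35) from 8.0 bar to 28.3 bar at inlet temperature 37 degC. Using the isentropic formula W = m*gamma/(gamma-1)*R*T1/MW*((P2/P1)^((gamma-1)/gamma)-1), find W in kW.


Isentropic work: W = m*(gamma/(gamma-1))*(R*T1/MW)*((P2/P1)^((gamma-1)/gamma) - 1)
T1 = 37 + 273.15 = 310.15 K
Pressure ratio = 28.3 / 8.0 = 3.5375
Exponent = (1.35 - 1)/1.35 = 0.259259
(P2/P1)^exp - 1 = 3.5375^0.259259 - 1 = 0.387569
W = 28.5 * 1.35 / 0.35 * 8.314 * 310.15 / 29 * 0.387569 = 3788

3788 kW


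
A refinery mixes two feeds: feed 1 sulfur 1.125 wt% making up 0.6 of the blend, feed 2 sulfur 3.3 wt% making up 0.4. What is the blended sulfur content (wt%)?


Linear sulfur blending: S_blend = x1*S1 + x2*S2
Contribution 1: 0.6 * 1.125 = 0.675 wt%
Contribution 2: 0.4 * 3.3 = 1.32 wt%
S_blend = 0.675 + 1.32 = 1.995

1.995 wt%


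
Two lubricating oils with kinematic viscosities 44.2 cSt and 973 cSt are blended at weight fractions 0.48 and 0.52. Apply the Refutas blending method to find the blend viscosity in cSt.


Refutas method: VBN_i = 14.534*ln(ln(visc_i + 0.8)) + 10.975, blended linearly by mass fraction; since VBN is linear in VBI_i = ln(ln(visc_i + 0.8)) and the fractions sum to 1, blend VBI directly: visc = exp(exp(VBI_blend)) - 0.8
VBI_1 = ln(ln(44.2 + 0.8)) = 1.33675
VBI_2 = ln(ln(973 + 0.8)) = 1.92879
VBI_blend = 0.48 * 1.33675 + 0.52 * 1.92879 = 1.64461
visc_blend = exp(exp(1.64461)) - 0.8 = 176.7

176.7 cSt


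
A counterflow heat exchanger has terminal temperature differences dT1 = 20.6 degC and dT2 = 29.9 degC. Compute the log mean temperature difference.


LMTD = (dT1 - dT2) / ln(dT1/dT2)
= (20.6 - 29.9) / ln(20.6 / 29.9) = -9.3 / -0.372567 = 24.96

24.96 degC


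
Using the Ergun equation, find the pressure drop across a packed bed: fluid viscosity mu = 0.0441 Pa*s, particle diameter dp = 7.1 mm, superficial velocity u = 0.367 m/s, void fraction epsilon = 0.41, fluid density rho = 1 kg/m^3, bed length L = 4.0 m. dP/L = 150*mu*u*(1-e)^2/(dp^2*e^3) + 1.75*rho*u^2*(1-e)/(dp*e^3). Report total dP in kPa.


dp = 7.1 mm = 0.0071 m
Viscous term = 150*0.0441*0.367*(1-0.41)^2 / (0.0071^2*0.41^3) = 243238
Inertial term = 1.75*1*0.367^2*(1-0.41) / (0.0071*0.41^3) = 284.192
dP/L = 243238 + 284.192 = 243522 Pa/m
dP = 243522 * 4.0 / 1000 = 974.1 kPa

974.1 kPa


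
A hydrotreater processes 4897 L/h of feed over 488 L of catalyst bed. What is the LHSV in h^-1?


LHSV = volumetric feed rate / catalyst volume
= 4897 L/h / 488 L
= 10.03 h^-1

10.03 h^-1


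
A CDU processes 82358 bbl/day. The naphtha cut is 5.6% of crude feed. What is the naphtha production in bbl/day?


Crude throughput = 82358 bbl/day
Fraction yield = 5.6%
yield = throughput * fraction / 100
yield = 82358 * 5.6 / 100 = 4612.048

4612.048 bbl/day


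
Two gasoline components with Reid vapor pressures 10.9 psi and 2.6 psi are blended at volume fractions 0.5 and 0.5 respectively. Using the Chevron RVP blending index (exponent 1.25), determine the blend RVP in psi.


Chevron index: RVP_blend = (sum xi*RVPi^1.25)^(1/1.25)
RVP^1.25 terms: 0.5 * 10.9^1.25 + 0.5 * 2.6^1.25 = 11.5535
RVP_blend = 11.5535^(1/1.25) = 7.082

7.082 psi


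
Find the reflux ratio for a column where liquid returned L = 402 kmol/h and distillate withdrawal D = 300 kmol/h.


Reflux ratio definition: R = L / D (liquid returned / distillate withdrawn)
L = 402 kmol/h, D = 300 kmol/h
R = 402 / 300 = 1.340

1.340


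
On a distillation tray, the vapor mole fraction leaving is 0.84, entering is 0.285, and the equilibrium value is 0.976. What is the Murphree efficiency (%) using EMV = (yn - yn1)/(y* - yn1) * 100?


Murphree vapor efficiency: EMV = (y_n - y_(n-1)) / (y*_n - y_(n-1)) * 100
EMV = (0.84 - 0.285) / (0.976 - 0.285) * 100 = 0.555 / 0.691 * 100 = 80.32

80.32 %


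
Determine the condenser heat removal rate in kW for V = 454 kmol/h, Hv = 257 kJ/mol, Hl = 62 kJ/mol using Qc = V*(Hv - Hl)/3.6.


Qc = 454 * (257 - 62) / 3.6 = 454 * 195 / 3.6 = 24590

24590 kW


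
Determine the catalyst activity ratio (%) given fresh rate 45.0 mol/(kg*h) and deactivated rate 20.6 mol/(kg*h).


Activity (%) = (rate_used / rate_fresh) * 100
rate_used = 20.6, rate_fresh = 45.0
= (20.6 / 45.0) * 100
= 0.4578 * 100 = 45.78

45.78 %


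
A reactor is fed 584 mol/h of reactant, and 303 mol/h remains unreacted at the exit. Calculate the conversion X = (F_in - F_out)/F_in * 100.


X = (F_in - F_out) / F_in * 100
Moles reacted = 584 - 303 = 281
X = 281 / 584 * 100
= 0.4812 * 100
= 48.12 %

48.12 %


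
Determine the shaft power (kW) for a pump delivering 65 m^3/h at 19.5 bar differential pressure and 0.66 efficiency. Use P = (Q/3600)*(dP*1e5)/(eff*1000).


Q = 65 / 3600 = 0.0180556 m^3/s
P = 0.0180556 * (19.5 * 1e5) / 0.66 / 1000 = 53.35

53.35 kW


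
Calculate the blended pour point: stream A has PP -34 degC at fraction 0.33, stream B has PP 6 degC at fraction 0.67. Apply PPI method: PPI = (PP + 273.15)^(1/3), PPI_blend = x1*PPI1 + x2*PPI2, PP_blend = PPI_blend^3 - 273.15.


PPI_1 = (-34 + 273.15)^(1/3) = 6.20712
PPI_2 = (6 + 273.15)^(1/3) = 6.535506
PPI_blend = 0.33 * 6.20712 + 0.67 * 6.535506 = 6.427139
PP_blend = 6.427139^3 - 273.15 = 265.493 - 273.15 = -7.66

-7.66 degC


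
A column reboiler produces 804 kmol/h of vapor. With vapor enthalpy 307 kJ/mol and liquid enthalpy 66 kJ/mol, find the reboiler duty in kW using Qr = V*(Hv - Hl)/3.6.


Qr = 804 * (307 - 66) / 3.6 = 804 * 241 / 3.6 = 53820

53820 kW


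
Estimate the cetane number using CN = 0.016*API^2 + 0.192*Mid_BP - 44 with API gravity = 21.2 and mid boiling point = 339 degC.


CN = 0.016 * 21.2^2 + 0.192 * 339 - 44
CN = 7.19104 + 65.088 - 44 = 28.27904

28.27904


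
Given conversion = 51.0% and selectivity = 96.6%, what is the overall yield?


Overall yield = conversion (%) * selectivity (%) / 100
Conversion = 51.0%, Selectivity = 96.6%
Y = 51.0 * 96.6 / 100
= 49.266 %

49.266 %


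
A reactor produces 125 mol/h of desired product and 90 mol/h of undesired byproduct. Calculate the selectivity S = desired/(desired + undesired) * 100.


Selectivity = desired / (desired + undesired) * 100
Total products = 125 + 90 = 215 mol/h
S = 125 / 215 * 100
= 0.5814 * 100
= 58.14 %

58.14 %


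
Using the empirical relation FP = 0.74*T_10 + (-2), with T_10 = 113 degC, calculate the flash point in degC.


FP = 0.74 * 113 + (-2) = 81.62

81.62 degC


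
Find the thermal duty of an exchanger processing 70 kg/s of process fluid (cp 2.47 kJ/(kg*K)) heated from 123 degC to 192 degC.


Q = m_dot * cp * delta_T
delta_T = 192 - 123 = 69 K
Q = 70 * 2.47 * 69
= 172.9 * 69
= 11930.1 kW

11930.1 kW


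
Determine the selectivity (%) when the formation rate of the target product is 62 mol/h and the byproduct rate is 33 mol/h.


Selectivity = desired / (desired + undesired) * 100
Total products = 62 + 33 = 95 mol/h
S = 62 / 95 * 100
= 0.6526 * 100
= 65.26 %

65.26 %


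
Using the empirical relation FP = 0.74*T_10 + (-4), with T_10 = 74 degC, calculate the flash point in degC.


FP = 0.74 * 74 + (-4) = 50.76

50.76 degC


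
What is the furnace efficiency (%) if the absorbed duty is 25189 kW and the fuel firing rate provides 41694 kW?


Furnace efficiency = Q_absorbed / Q_fuel * 100
= 25189 / 41694 * 100 = 60.41

60.41 %


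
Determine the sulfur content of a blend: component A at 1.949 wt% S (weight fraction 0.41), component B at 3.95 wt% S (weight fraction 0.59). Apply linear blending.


Linear sulfur blending: S_blend = x1*S1 + x2*S2
Contribution 1: 0.41 * 1.949 = 0.79909 wt%
Contribution 2: 0.59 * 3.95 = 2.3305 wt%
S_blend = 0.79909 + 2.3305 = 3.12959

3.12959 wt%


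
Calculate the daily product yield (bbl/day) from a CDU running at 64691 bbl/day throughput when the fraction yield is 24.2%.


Crude throughput = 64691 bbl/day
Fraction yield = 24.2%
yield = throughput * fraction / 100
yield = 64691 * 24.2 / 100 = 15655.222

15655.222 bbl/day


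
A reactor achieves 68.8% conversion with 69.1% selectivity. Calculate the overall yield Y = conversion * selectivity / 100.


Overall yield = conversion (%) * selectivity (%) / 100
Conversion = 68.8%, Selectivity = 69.1%
Y = 68.8 * 69.1 / 100
= 47.5408 %

47.5408 %


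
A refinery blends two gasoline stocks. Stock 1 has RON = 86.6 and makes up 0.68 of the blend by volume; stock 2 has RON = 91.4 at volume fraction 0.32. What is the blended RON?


Linear blending: RON_blend = sum(vi * RONi)
Contribution 1: 0.68 * 86.6 = 58.888
Contribution 2: 0.32 * 91.4 = 29.248
RON_blend = 58.888 + 29.248 = 88.136

88.136


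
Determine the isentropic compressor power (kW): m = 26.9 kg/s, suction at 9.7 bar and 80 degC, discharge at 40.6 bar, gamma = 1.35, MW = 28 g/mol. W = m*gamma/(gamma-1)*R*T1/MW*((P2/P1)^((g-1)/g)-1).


Isentropic work: W = m*(gamma/(gamma-1))*(R*T1/MW)*((P2/P1)^((gamma-1)/gamma) - 1)
T1 = 80 + 273.15 = 353.15 K
Pressure ratio = 40.6 / 9.7 = 4.18557
Exponent = (1.35 - 1)/1.35 = 0.259259
(P2/P1)^exp - 1 = 4.18557^0.259259 - 1 = 0.449424
W = 26.9 * 1.35 / 0.35 * 8.314 * 353.15 / 28 * 0.449424 = 4890

4890 kW


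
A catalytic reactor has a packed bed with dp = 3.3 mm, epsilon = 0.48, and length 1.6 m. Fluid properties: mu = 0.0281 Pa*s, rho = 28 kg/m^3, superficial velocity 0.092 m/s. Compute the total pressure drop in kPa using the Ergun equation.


dp = 3.3 mm = 0.0033 m
Viscous term = 150*0.0281*0.092*(1-0.48)^2 / (0.0033^2*0.48^3) = 87064.4
Inertial term = 1.75*28*0.092^2*(1-0.48) / (0.0033*0.48^3) = 590.932
dP/L = 87064.4 + 590.932 = 87655.3 Pa/m
dP = 87655.3 * 1.6 / 1000 = 140.2 kPa

140.2 kPa


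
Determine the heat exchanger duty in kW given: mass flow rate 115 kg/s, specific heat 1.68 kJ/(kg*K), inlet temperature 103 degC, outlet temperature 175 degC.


Q = m_dot * cp * delta_T
delta_T = 175 - 103 = 72 K
Q = 115 * 1.68 * 72
= 193.2 * 72
= 13910.4 kW

13910.4 kW


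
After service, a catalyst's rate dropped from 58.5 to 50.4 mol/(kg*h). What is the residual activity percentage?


Activity (%) = (rate_used / rate_fresh) * 100
rate_used = 50.4, rate_fresh = 58.5
= (50.4 / 58.5) * 100
= 0.8615 * 100 = 86.15

86.15 %


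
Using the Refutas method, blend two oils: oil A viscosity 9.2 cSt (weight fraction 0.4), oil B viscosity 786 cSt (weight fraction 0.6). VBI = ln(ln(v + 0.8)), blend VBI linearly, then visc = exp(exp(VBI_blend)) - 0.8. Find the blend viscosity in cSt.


Refutas method: VBN_i = 14.534*ln(ln(visc_i + 0.8)) + 10.975, blended linearly by mass fraction; since VBN is linear in VBI_i = ln(ln(visc_i + 0.8)) and the fractions sum to 1, blend VBI directly: visc = exp(exp(VBI_blend)) - 0.8
VBI_1 = ln(ln(9.2 + 0.8)) = 0.834032
VBI_2 = ln(ln(786 + 0.8)) = 1.89732
VBI_blend = 0.4 * 0.834032 + 0.6 * 1.89732 = 1.472
visc_blend = exp(exp(1.472)) - 0.8 = 77.30

77.30 cSt
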